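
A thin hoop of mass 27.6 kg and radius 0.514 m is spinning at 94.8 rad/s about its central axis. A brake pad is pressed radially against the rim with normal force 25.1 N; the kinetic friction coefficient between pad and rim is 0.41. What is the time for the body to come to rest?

t ≈ 131 s

I = MR² = (27.6)(0.514)² = 7.292 kg·m².
Friction force f = μN = (0.41)(25.1) = 10.29 N at the rim; torque magnitude τ = fR = 5.290 N·m, opposing ω.
|α| = τ/I = 5.290/7.292 = 0.7254 rad/s² (deceleration).
0 = ω₀ − |α|t ⇒ t = ω₀/|α| = 94.8/0.7254 = 130.7 s.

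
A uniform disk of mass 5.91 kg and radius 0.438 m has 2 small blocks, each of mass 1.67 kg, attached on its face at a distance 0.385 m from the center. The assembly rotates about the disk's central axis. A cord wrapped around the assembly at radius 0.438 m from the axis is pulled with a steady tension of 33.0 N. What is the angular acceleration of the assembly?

I_disk = ½MR² = ½(5.91)(0.438)² = 0.5669 kg·m².
I_blocks = 2·m·r² = 2(1.67)(0.385)² = 0.4951 kg·m².
Total I = 1.062 kg·m².
τ = F r = (33.0)(0.438) = 14.45 N·m.
α = τ/I = 14.45/1.062 = 13.61 rad/s².

α ≈ 13.6 rad/s²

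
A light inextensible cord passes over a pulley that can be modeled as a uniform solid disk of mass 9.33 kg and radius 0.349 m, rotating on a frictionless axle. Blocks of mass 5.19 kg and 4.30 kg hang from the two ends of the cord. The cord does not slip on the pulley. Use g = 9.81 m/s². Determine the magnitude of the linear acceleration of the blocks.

a ≈ 0.617 m/s²

I = ½MR² = (1/2)(9.33)(0.349)² = 0.5682 kg·m².
Heavier block: m₁g − T₁ = m₁a. Lighter block: T₂ − m₂g = m₂a.
Pulley: (T₁ − T₂)R = Iα = I(a/R), so T₁ − T₂ = (I/R²)a = (1/2)M_p a = 4.665·a.
Adding the three: (m₁ − m₂)g = (m₁ + m₂ + 4.665)a, so a = (5.19 − 4.30)(9.81)/(5.19 + 4.30 + 4.665) = 0.6168 m/s².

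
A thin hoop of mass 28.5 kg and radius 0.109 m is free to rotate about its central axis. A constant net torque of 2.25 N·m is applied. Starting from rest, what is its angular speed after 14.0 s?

ω ≈ 93.0 rad/s

I = MR² = (28.5)(0.109)² = 0.3386 kg·m².
α = τ/I = 2.25/0.3386 = 6.645 rad/s².
ω = ω₀ + αt = 0 + (6.645)(14.0) = 93.03 rad/s.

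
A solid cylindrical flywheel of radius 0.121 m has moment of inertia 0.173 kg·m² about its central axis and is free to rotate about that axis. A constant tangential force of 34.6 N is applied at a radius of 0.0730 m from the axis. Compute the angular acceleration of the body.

τ = F·r = (34.6)(0.0730) = 2.526 N·m.
From τ = Iα: α = 2.526/0.1730 = 14.60 rad/s².

α ≈ 14.6 rad/s²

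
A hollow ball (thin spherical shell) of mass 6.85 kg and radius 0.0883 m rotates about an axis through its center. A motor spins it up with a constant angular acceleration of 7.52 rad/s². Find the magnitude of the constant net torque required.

τ ≈ 0.268 N·m

I = (2/3)MR² = (2/3)(6.85)(0.0883)² = 0.03561 kg·m².
τ = Iα = (0.03561)(7.520) = 0.2678 N·m.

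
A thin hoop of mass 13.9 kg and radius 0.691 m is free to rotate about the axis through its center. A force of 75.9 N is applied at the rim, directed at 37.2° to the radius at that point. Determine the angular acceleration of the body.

I = MR² = (13.9)(0.691)² = 6.637 kg·m².
Only the tangential component produces torque: τ = F R sinθ = (75.9)(0.691) sin 37.2° = 31.71 N·m.
From τ = Iα: α = 31.71/6.637 = 4.778 rad/s².

α ≈ 4.78 rad/s²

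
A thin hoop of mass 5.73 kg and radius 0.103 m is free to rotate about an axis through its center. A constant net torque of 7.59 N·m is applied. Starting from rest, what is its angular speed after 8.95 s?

ω ≈ 1120 rad/s

I = MR² = (5.73)(0.103)² = 0.06079 kg·m².
α = τ/I = 7.59/0.06079 = 124.9 rad/s².
ω = ω₀ + αt = 0 + (124.9)(8.95) = 1117 rad/s.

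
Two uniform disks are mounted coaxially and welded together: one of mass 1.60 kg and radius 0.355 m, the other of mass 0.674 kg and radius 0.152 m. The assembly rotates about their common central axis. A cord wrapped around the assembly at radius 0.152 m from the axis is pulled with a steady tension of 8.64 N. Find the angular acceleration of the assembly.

α ≈ 12.1 rad/s²

I = ½M₁R₁² + ½M₂R₂² = ½(1.60)(0.355)² + ½(0.674)(0.152)² = 0.1086 kg·m².
τ = F r = (8.64)(0.152) = 1.313 N·m.
α = τ/I = 1.313/0.1086 = 12.09 rad/s².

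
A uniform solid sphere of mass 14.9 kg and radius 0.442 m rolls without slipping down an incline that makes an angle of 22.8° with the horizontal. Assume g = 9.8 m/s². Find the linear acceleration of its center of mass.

Translation along the incline: Mg sinθ − f = Ma.
Rotation about the center: fR = Iα with I = (2/5)MR². No-slip gives a = αR, so f = (I/R²)a = (2/5)M a.
Substituting: Mg sinθ = (1 + 0.4000)Ma, so a = g sinθ/(1 + 0.4000) = (9.8) sin 22.8° / 1.400 = 2.713 m/s².

a ≈ 2.71 m/s²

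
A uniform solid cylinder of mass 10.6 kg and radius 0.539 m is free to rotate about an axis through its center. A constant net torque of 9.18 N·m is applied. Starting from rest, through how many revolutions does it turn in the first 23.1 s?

≈ 253 revolutions

I = ½MR² = (1/2)(10.6)(0.539)² = 1.540 kg·m².
α = τ/I = 9.18/1.540 = 5.962 rad/s².
θ = ½αt² = ½(5.962)(23.1)² = 1591 rad.
Revolutions = θ/(2π) = 253.2.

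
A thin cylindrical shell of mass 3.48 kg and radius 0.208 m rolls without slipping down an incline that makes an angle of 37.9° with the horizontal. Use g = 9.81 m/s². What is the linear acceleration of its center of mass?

a ≈ 3.01 m/s²

Translation along the incline: Mg sinθ − f = Ma.
Rotation about the center: fR = Iα with I = MR². No-slip gives a = αR, so f = (I/R²)a = M a.
Substituting: Mg sinθ = (1 + 1.000)Ma, so a = g sinθ/(1 + 1.000) = (9.81) sin 37.9° / 2.000 = 3.013 m/s².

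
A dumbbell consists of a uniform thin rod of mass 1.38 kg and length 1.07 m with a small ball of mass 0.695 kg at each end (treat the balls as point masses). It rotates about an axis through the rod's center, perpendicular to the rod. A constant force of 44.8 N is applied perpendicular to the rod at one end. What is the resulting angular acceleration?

α ≈ 45.3 rad/s²

I_rod = (1/12)ML² = (1/12)(1.38)(1.07)² = 0.1317 kg·m².
I_balls = 2·m·(L/2)² = 2(0.695)(0.5350)² = 0.3979 kg·m².
Total I = 0.5295 kg·m².
τ = F·(L/2) = (44.8)(0.535) = 23.97 N·m.
α = τ/I = 23.97/0.5295 = 45.26 rad/s².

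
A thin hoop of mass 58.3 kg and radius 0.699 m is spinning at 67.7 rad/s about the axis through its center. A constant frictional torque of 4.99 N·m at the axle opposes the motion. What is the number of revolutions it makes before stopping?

I = MR² = (58.3)(0.699)² = 28.49 kg·m².
The net torque has magnitude 4.99 N·m, opposing ω.
|α| = τ/I = 4.990/28.49 = 0.1752 rad/s² (deceleration).
ω² = ω₀² − 2|α|θ with ω = 0 ⇒ θ = ω₀²/(2|α|) = 13080 rad = 2082 rev.

≈ 2080 revolutions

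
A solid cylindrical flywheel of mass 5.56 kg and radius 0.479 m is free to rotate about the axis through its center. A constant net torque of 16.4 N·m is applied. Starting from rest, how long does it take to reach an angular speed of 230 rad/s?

I = ½MR² = (1/2)(5.56)(0.479)² = 0.6378 kg·m².
α = τ/I = 16.4/0.6378 = 25.71 rad/s².
ω = αt ⇒ t = ω/α = 230/25.71 = 8.945 s.

t ≈ 8.95 s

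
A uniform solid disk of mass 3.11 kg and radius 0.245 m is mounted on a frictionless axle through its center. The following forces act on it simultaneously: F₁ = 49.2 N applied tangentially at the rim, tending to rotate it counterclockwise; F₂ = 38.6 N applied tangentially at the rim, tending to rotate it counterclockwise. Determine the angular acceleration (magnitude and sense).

α ≈ 230 rad/s², counterclockwise

I = ½MR² = (1/2)(3.11)(0.245)² = 0.09334 kg·m².
Taking counterclockwise as positive: τ₁ = +(49.2)(0.245) = +12.05 N·m; τ₂ = +(38.6)(0.245) = +9.457 N·m.
Net torque τ = 21.51 N·m.
α = τ/I = 21.51/0.09334 = 230.5 rad/s².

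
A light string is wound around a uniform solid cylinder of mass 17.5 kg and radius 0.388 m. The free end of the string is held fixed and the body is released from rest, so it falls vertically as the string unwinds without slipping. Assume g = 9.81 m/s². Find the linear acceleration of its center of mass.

a ≈ 6.54 m/s²

Translation: Mg − T = Ma. Rotation about the center: TR = Iα with I = ½MR².
With a = αR: T = (I/R²)a = (1/2)M a, so Mg = (1 + 0.5000)Ma.
a = g/(1 + 0.5000) = 9.81/1.500 = 6.540 m/s².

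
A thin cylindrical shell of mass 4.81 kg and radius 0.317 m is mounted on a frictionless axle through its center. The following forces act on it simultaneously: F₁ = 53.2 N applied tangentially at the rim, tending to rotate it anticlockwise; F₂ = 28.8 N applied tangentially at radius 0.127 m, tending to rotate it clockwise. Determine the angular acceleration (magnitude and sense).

I = MR² = (4.81)(0.317)² = 0.4834 kg·m².
Taking anticlockwise as positive: τ₁ = +(53.2)(0.317) = +16.86 N·m; τ₂ = −(28.8)(0.127) = −3.658 N·m.
Net torque τ = 13.21 N·m.
α = τ/I = 13.21/0.4834 = 27.32 rad/s².

α ≈ 27.3 rad/s², anticlockwise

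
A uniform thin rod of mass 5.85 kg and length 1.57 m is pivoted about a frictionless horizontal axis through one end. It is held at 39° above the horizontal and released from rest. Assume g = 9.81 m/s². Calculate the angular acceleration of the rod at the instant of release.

α ≈ 7.28 rad/s²

About the pivot, I = (1/3)ML² = (1/3)(5.85)(1.57)² = 4.807 kg·m².
The weight acts at the center, a distance L/2 = 0.7850 m from the pivot; τ = Mg(L/2) cos 39° = 35.01 N·m.
α = τ/I = 35.01/4.807 = 7.284 rad/s².
(Equivalently α = (3g/(2L)) cos 39° = 7.284 rad/s².)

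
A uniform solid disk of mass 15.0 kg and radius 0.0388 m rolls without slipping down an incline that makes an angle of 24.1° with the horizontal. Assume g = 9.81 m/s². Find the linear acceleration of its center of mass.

Translation along the incline: Mg sinθ − f = Ma.
Rotation about the center: fR = Iα with I = ½MR². No-slip gives a = αR, so f = (I/R²)a = (1/2)M a.
Substituting: Mg sinθ = (1 + 0.5000)Ma, so a = g sinθ/(1 + 0.5000) = (9.81) sin 24.1° / 1.500 = 2.670 m/s².

a ≈ 2.67 m/s²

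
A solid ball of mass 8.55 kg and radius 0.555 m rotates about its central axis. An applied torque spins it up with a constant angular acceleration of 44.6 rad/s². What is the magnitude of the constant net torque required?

I = (2/5)MR² = (2/5)(8.55)(0.555)² = 1.053 kg·m².
τ = Iα = (1.053)(44.60) = 46.98 N·m.

τ ≈ 47.0 N·m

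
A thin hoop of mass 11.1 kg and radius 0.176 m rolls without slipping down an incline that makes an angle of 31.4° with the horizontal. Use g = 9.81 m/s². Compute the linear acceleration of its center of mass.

a ≈ 2.56 m/s²

Translation along the incline: Mg sinθ − f = Ma.
Rotation about the center: fR = Iα with I = MR². No-slip gives a = αR, so f = (I/R²)a = M a.
Substituting: Mg sinθ = (1 + 1.000)Ma, so a = g sinθ/(1 + 1.000) = (9.81) sin 31.4° / 2.000 = 2.556 m/s².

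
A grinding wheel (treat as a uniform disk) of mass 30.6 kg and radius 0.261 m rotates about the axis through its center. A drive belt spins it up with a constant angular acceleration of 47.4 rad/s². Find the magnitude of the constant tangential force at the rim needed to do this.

F ≈ 189 N

I = ½MR² = (1/2)(30.6)(0.261)² = 1.042 kg·m².
The required torque is τ = Iα = (1.042)(47.40) = 49.40 N·m.
A tangential force at the rim gives τ = FR, so F = τ/R = 49.40/0.261 = 189.3 N.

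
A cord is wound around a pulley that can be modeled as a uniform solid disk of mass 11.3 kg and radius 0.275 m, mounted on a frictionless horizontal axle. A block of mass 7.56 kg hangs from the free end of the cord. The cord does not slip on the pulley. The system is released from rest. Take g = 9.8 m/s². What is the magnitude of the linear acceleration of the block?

I = ½MR² = (1/2)(11.3)(0.275)² = 0.4273 kg·m².
Block: mg − T = ma. Pulley: TR = Iα. No-slip: a = αR, so T = (I/R²)a = 5.650·a.
Then mg = (m + 5.650)a, so a = (7.56)(9.8)/(7.56 + 5.650) = 5.608 m/s².

a ≈ 5.61 m/s²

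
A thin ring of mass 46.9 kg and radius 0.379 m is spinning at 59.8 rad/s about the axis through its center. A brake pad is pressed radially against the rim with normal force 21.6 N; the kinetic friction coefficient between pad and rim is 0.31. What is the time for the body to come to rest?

t ≈ 159 s

I = MR² = (46.9)(0.379)² = 6.737 kg·m².
Friction force f = μN = (0.31)(21.6) = 6.696 N at the rim; torque magnitude τ = fR = 2.538 N·m, opposing ω.
|α| = τ/I = 2.538/6.737 = 0.3767 rad/s² (deceleration).
0 = ω₀ − |α|t ⇒ t = ω₀/|α| = 59.8/0.3767 = 158.7 s.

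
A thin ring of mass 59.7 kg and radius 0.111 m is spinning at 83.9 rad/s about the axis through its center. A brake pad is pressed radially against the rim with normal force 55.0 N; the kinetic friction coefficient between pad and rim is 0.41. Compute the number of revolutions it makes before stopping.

≈ 165 revolutions

I = MR² = (59.7)(0.111)² = 0.7356 kg·m².
Friction force f = μN = (0.41)(55.0) = 22.55 N at the rim; torque magnitude τ = fR = 2.503 N·m, opposing ω.
|α| = τ/I = 2.503/0.7356 = 3.403 rad/s² (deceleration).
ω² = ω₀² − 2|α|θ with ω = 0 ⇒ θ = ω₀²/(2|α|) = 1034 rad = 164.6 rev.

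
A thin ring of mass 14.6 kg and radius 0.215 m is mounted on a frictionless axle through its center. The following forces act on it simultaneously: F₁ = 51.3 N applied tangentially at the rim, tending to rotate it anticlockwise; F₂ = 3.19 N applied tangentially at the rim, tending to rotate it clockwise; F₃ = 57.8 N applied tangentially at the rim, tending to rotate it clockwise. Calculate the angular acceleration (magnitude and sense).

I = MR² = (14.6)(0.215)² = 0.6749 kg·m².
Taking anticlockwise as positive: τ₁ = +(51.3)(0.215) = +11.03 N·m; τ₂ = −(3.19)(0.215) = −0.6858 N·m; τ₃ = −(57.8)(0.215) = −12.43 N·m.
Net torque τ = -2.083 N·m.
α = τ/I = -2.083/0.6749 = -3.087 rad/s².

α ≈ 3.09 rad/s², clockwise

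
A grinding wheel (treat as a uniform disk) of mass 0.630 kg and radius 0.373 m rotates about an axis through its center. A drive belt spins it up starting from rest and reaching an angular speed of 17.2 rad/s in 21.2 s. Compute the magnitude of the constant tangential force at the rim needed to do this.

F ≈ 0.0953 N

I = ½MR² = (1/2)(0.630)(0.373)² = 0.04383 kg·m².
α = Δω/Δt = (17.2 − 0)/21.2 = 0.8113 rad/s².
The required torque is τ = Iα = (0.04383)(0.8113) = 0.03556 N·m.
A tangential force at the rim gives τ = FR, so F = τ/R = 0.03556/0.373 = 0.09533 N.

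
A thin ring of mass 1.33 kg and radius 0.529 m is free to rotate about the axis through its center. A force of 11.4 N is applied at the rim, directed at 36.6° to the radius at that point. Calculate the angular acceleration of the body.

α ≈ 9.66 rad/s²

I = MR² = (1.33)(0.529)² = 0.3722 kg·m².
Only the tangential component produces torque: τ = F R sinθ = (11.4)(0.529) sin 36.6° = 3.596 N·m.
From τ = Iα: α = 3.596/0.3722 = 9.661 rad/s².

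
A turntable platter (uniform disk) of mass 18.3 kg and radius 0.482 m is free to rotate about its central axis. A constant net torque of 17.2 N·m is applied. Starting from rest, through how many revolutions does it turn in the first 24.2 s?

I = ½MR² = (1/2)(18.3)(0.482)² = 2.126 kg·m².
α = τ/I = 17.2/2.126 = 8.091 rad/s².
θ = ½αt² = ½(8.091)(24.2)² = 2369 rad.
Revolutions = θ/(2π) = 377.1.

≈ 377 revolutions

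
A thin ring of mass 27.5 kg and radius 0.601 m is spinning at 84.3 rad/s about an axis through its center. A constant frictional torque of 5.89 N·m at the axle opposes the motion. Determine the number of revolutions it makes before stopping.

I = MR² = (27.5)(0.601)² = 9.933 kg·m².
The net torque has magnitude 5.89 N·m, opposing ω.
|α| = τ/I = 5.890/9.933 = 0.5930 rad/s² (deceleration).
ω² = ω₀² − 2|α|θ with ω = 0 ⇒ θ = ω₀²/(2|α|) = 5992 rad = 953.7 rev.

≈ 954 revolutions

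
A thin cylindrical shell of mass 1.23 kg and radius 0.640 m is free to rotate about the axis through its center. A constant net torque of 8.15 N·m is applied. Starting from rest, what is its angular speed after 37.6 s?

ω ≈ 608 rad/s

I = MR² = (1.23)(0.640)² = 0.5038 kg·m².
α = τ/I = 8.15/0.5038 = 16.18 rad/s².
ω = ω₀ + αt = 0 + (16.18)(37.6) = 608.2 rad/s.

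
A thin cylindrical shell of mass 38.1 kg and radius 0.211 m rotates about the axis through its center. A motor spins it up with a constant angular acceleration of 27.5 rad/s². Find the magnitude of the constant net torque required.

I = MR² = (38.1)(0.211)² = 1.696 kg·m².
τ = Iα = (1.696)(27.50) = 46.65 N·m.

τ ≈ 46.6 N·m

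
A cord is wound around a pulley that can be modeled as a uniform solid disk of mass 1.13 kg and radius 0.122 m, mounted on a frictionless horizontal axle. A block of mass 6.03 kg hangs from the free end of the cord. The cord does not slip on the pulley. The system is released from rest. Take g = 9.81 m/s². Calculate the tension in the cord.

I = ½MR² = (1/2)(1.13)(0.122)² = 0.008409 kg·m².
Block: mg − T = ma. Pulley: TR = Iα. No-slip: a = αR, so T = (I/R²)a = 0.5650·a.
Then mg = (m + 0.5650)a, so a = (6.03)(9.81)/(6.03 + 0.5650) = 8.970 m/s².
T = 0.5650·a = 5.068 N.

T ≈ 5.07 N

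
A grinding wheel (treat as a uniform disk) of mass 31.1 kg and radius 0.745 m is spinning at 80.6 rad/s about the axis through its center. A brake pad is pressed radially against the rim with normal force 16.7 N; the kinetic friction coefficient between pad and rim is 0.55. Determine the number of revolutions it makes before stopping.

≈ 652 revolutions

I = ½MR² = (1/2)(31.1)(0.745)² = 8.631 kg·m².
Friction force f = μN = (0.55)(16.7) = 9.185 N at the rim; torque magnitude τ = fR = 6.843 N·m, opposing ω.
|α| = τ/I = 6.843/8.631 = 0.7929 rad/s² (deceleration).
ω² = ω₀² − 2|α|θ with ω = 0 ⇒ θ = ω₀²/(2|α|) = 4097 rad = 652.0 rev.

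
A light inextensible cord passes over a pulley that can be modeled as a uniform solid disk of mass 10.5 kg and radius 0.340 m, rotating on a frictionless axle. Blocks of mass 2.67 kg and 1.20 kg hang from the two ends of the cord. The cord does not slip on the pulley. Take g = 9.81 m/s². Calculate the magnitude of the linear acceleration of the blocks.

a ≈ 1.58 m/s²

I = ½MR² = (1/2)(10.5)(0.340)² = 0.6069 kg·m².
Heavier block: m₁g − T₁ = m₁a. Lighter block: T₂ − m₂g = m₂a.
Pulley: (T₁ − T₂)R = Iα = I(a/R), so T₁ − T₂ = (I/R²)a = (1/2)M_p a = 5.250·a.
Adding the three: (m₁ − m₂)g = (m₁ + m₂ + 5.250)a, so a = (2.67 − 1.20)(9.81)/(2.67 + 1.20 + 5.250) = 1.581 m/s².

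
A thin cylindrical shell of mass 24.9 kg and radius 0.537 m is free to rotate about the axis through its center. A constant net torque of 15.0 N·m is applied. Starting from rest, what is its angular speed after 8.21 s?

ω ≈ 17.2 rad/s

I = MR² = (24.9)(0.537)² = 7.180 kg·m².
α = τ/I = 15.0/7.180 = 2.089 rad/s².
ω = ω₀ + αt = 0 + (2.089)(8.21) = 17.15 rad/s.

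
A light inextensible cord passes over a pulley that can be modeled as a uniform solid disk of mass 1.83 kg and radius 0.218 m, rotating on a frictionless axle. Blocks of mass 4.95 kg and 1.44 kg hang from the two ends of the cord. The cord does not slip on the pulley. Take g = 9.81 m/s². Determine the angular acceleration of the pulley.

I = ½MR² = (1/2)(1.83)(0.218)² = 0.04348 kg·m².
Heavier block: m₁g − T₁ = m₁a. Lighter block: T₂ − m₂g = m₂a.
Pulley: (T₁ − T₂)R = Iα = I(a/R), so T₁ − T₂ = (I/R²)a = (1/2)M_p a = 0.9150·a.
Adding the three: (m₁ − m₂)g = (m₁ + m₂ + 0.9150)a, so a = (4.95 − 1.44)(9.81)/(4.95 + 1.44 + 0.9150) = 4.714 m/s².
α = a/R = 4.714/0.218 = 21.62 rad/s².

α ≈ 21.6 rad/s²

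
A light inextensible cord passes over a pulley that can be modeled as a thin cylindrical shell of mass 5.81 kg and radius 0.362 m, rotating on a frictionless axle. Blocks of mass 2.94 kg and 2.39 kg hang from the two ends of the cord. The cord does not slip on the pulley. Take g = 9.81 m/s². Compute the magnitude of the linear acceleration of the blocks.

I = MR² = (5.81)(0.362)² = 0.7614 kg·m².
Heavier block: m₁g − T₁ = m₁a. Lighter block: T₂ − m₂g = m₂a.
Pulley: (T₁ − T₂)R = Iα = I(a/R), so T₁ − T₂ = (I/R²)a = 1·M_p a = 5.810·a.
Adding the three: (m₁ − m₂)g = (m₁ + m₂ + 5.810)a, so a = (2.94 − 2.39)(9.81)/(2.94 + 2.39 + 5.810) = 0.4843 m/s².

a ≈ 0.484 m/s²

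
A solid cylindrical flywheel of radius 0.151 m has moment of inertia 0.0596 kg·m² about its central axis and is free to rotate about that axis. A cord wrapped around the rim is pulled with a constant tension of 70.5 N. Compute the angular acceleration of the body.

τ = F R = (70.5)(0.151) = 10.65 N·m.
Newton's second law for rotation, τ = Iα, gives α = τ/I = 10.65/0.05960 = 178.6 rad/s².

α ≈ 179 rad/s²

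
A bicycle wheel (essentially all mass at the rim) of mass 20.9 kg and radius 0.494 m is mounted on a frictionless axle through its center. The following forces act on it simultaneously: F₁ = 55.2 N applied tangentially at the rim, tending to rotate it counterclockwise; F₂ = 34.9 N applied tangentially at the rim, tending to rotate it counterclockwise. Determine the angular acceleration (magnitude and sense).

α ≈ 8.73 rad/s², counterclockwise

I = MR² = (20.9)(0.494)² = 5.100 kg·m².
Taking counterclockwise as positive: τ₁ = +(55.2)(0.494) = +27.27 N·m; τ₂ = +(34.9)(0.494) = +17.24 N·m.
Net torque τ = 44.51 N·m.
α = τ/I = 44.51/5.100 = 8.727 rad/s².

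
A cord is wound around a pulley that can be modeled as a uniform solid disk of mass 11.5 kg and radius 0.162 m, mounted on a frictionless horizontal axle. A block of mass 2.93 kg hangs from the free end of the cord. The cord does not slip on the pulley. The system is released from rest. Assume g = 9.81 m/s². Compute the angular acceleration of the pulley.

α ≈ 20.4 rad/s²

I = ½MR² = (1/2)(11.5)(0.162)² = 0.1509 kg·m².
Block: mg − T = ma. Pulley: TR = Iα. No-slip: a = αR, so T = (I/R²)a = 5.750·a.
Then mg = (m + 5.750)a, so a = (2.93)(9.81)/(2.93 + 5.750) = 3.311 m/s².
α = a/R = 3.311/0.162 = 20.44 rad/s².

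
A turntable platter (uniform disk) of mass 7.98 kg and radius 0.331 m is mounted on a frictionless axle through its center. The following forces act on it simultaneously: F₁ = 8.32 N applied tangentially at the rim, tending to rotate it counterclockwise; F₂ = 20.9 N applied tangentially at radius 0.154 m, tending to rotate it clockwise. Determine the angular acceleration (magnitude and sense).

α ≈ 1.06 rad/s², clockwise

I = ½MR² = (1/2)(7.98)(0.331)² = 0.4371 kg·m².
Taking counterclockwise as positive: τ₁ = +(8.32)(0.331) = +2.754 N·m; τ₂ = −(20.9)(0.154) = −3.219 N·m.
Net torque τ = -0.4647 N·m.
α = τ/I = -0.4647/0.4371 = -1.063 rad/s².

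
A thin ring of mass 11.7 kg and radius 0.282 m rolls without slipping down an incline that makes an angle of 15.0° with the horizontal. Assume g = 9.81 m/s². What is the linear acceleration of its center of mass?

Translation along the incline: Mg sinθ − f = Ma.
Rotation about the center: fR = Iα with I = MR². No-slip gives a = αR, so f = (I/R²)a = M a.
Substituting: Mg sinθ = (1 + 1.000)Ma, so a = g sinθ/(1 + 1.000) = (9.81) sin 15.0° / 2.000 = 1.270 m/s².

a ≈ 1.27 m/s²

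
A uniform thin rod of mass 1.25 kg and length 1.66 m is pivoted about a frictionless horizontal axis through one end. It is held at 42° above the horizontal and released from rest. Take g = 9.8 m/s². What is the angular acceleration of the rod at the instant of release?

α ≈ 6.58 rad/s²

About the pivot, I = (1/3)ML² = (1/3)(1.25)(1.66)² = 1.148 kg·m².
The weight acts at the center, a distance L/2 = 0.8300 m from the pivot; τ = Mg(L/2) cos 42° = 7.556 N·m.
α = τ/I = 7.556/1.148 = 6.581 rad/s².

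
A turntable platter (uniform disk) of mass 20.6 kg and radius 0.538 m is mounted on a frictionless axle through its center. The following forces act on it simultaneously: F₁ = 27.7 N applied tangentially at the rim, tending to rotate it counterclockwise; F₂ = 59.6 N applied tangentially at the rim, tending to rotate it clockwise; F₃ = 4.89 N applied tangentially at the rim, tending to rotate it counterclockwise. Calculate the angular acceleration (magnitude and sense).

α ≈ 4.87 rad/s², clockwise

I = ½MR² = (1/2)(20.6)(0.538)² = 2.981 kg·m².
Taking counterclockwise as positive: τ₁ = +(27.7)(0.538) = +14.90 N·m; τ₂ = −(59.6)(0.538) = −32.06 N·m; τ₃ = +(4.89)(0.538) = +2.631 N·m.
Net torque τ = -14.53 N·m.
α = τ/I = -14.53/2.981 = -4.874 rad/s².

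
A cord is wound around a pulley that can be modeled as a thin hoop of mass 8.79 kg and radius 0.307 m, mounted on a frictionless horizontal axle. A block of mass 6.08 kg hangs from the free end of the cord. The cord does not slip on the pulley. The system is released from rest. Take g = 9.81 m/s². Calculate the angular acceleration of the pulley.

α ≈ 13.1 rad/s²

I = MR² = (8.79)(0.307)² = 0.8284 kg·m².
Block: mg − T = ma. Pulley: TR = Iα. No-slip: a = αR, so T = (I/R²)a = 8.790·a.
Then mg = (m + 8.790)a, so a = (6.08)(9.81)/(6.08 + 8.790) = 4.011 m/s².
α = a/R = 4.011/0.307 = 13.07 rad/s².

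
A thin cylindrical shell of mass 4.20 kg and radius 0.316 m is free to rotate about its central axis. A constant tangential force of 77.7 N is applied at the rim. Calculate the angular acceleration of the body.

I = MR² = (4.20)(0.316)² = 0.4194 kg·m².
τ = F R = (77.7)(0.316) = 24.55 N·m.
From τ = Iα: α = 24.55/0.4194 = 58.54 rad/s².

α ≈ 58.5 rad/s²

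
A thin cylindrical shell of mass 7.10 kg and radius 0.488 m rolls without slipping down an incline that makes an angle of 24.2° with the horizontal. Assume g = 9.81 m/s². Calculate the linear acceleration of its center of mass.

Translation along the incline: Mg sinθ − f = Ma.
Rotation about the center: fR = Iα with I = MR². No-slip gives a = αR, so f = (I/R²)a = M a.
Substituting: Mg sinθ = (1 + 1.000)Ma, so a = g sinθ/(1 + 1.000) = (9.81) sin 24.2° / 2.000 = 2.011 m/s².

a ≈ 2.01 m/s²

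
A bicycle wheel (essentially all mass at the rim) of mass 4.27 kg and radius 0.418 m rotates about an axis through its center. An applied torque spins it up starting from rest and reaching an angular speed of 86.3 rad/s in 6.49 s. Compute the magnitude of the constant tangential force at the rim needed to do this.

I = MR² = (4.27)(0.418)² = 0.7461 kg·m².
α = Δω/Δt = (86.3 − 0)/6.49 = 13.30 rad/s².
The required torque is τ = Iα = (0.7461)(13.30) = 9.921 N·m.
A tangential force at the rim gives τ = FR, so F = τ/R = 9.921/0.418 = 23.73 N.

F ≈ 23.7 N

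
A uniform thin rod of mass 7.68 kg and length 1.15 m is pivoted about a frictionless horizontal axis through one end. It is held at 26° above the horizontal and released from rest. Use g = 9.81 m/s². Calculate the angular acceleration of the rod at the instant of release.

About the pivot, I = (1/3)ML² = (1/3)(7.68)(1.15)² = 3.386 kg·m².
The weight acts at the center, a distance L/2 = 0.5750 m from the pivot; τ = Mg(L/2) cos 26° = 38.94 N·m.
α = τ/I = 38.94/3.386 = 11.50 rad/s².
(Equivalently α = (3g/(2L)) cos 26° = 11.50 rad/s².)

α ≈ 11.5 rad/s²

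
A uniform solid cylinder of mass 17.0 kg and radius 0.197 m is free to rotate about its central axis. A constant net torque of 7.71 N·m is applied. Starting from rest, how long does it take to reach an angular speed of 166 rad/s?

I = ½MR² = (1/2)(17.0)(0.197)² = 0.3299 kg·m².
α = τ/I = 7.71/0.3299 = 23.37 rad/s².
ω = αt ⇒ t = ω/α = 166/23.37 = 7.102 s.

t ≈ 7.10 s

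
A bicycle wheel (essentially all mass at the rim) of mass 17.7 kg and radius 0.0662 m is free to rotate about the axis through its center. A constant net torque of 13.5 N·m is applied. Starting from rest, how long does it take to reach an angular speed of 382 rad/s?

t ≈ 2.19 s

I = MR² = (17.7)(0.0662)² = 0.07757 kg·m².
α = τ/I = 13.5/0.07757 = 174.0 rad/s².
ω = αt ⇒ t = ω/α = 382/174.0 = 2.195 s.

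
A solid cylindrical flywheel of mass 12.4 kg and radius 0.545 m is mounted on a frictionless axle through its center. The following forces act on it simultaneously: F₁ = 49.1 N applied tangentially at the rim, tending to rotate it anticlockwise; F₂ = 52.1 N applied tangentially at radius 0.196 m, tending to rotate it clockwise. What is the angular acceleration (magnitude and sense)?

I = ½MR² = (1/2)(12.4)(0.545)² = 1.842 kg·m².
Taking anticlockwise as positive: τ₁ = +(49.1)(0.545) = +26.76 N·m; τ₂ = −(52.1)(0.196) = −10.21 N·m.
Net torque τ = 16.55 N·m.
α = τ/I = 16.55/1.842 = 8.986 rad/s².

α ≈ 8.99 rad/s², anticlockwise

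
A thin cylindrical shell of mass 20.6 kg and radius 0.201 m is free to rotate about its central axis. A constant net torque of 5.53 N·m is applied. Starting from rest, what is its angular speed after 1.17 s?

I = MR² = (20.6)(0.201)² = 0.8323 kg·m².
α = τ/I = 5.53/0.8323 = 6.645 rad/s².
ω = ω₀ + αt = 0 + (6.645)(1.17) = 7.774 rad/s.

ω ≈ 7.77 rad/s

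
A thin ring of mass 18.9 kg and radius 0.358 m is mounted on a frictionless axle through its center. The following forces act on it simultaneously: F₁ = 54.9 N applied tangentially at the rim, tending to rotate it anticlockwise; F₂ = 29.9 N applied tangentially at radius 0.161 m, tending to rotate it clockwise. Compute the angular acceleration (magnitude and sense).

I = MR² = (18.9)(0.358)² = 2.422 kg·m².
Taking anticlockwise as positive: τ₁ = +(54.9)(0.358) = +19.65 N·m; τ₂ = −(29.9)(0.161) = −4.814 N·m.
Net torque τ = 14.84 N·m.
α = τ/I = 14.84/2.422 = 6.127 rad/s².

α ≈ 6.13 rad/s², anticlockwise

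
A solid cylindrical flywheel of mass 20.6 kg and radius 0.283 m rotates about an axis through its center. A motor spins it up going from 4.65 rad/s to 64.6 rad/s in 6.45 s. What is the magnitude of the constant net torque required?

τ ≈ 7.67 N·m

I = ½MR² = (1/2)(20.6)(0.283)² = 0.8249 kg·m².
α = Δω/Δt = (64.6 − 4.65)/6.45 = 9.295 rad/s².
τ = Iα = (0.8249)(9.295) = 7.667 N·m.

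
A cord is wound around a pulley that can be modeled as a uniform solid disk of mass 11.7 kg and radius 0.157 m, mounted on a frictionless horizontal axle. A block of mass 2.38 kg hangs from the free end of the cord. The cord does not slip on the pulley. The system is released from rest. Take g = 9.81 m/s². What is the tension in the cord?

T ≈ 16.6 N

I = ½MR² = (1/2)(11.7)(0.157)² = 0.1442 kg·m².
Block: mg − T = ma. Pulley: TR = Iα. No-slip: a = αR, so T = (I/R²)a = 5.850·a.
Then mg = (m + 5.850)a, so a = (2.38)(9.81)/(2.38 + 5.850) = 2.837 m/s².
T = 5.850·a = 16.60 N.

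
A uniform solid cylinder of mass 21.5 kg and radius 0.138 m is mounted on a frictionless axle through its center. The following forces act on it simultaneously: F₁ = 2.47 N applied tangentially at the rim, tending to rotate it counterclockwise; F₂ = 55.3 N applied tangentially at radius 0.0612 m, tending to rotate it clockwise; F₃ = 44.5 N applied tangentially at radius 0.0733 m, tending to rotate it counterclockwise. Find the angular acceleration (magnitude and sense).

I = ½MR² = (1/2)(21.5)(0.138)² = 0.2047 kg·m².
Taking counterclockwise as positive: τ₁ = +(2.47)(0.138) = +0.3409 N·m; τ₂ = −(55.3)(0.0612) = −3.384 N·m; τ₃ = +(44.5)(0.0733) = +3.262 N·m.
Net torque τ = 0.2184 N·m.
α = τ/I = 0.2184/0.2047 = 1.067 rad/s².

α ≈ 1.07 rad/s², counterclockwise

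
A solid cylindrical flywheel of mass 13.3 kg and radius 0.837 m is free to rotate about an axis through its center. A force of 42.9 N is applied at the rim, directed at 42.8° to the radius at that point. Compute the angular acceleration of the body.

α ≈ 5.24 rad/s²

I = ½MR² = (1/2)(13.3)(0.837)² = 4.659 kg·m².
Only the tangential component produces torque: τ = F R sinθ = (42.9)(0.837) sin 42.8° = 24.40 N·m.
From τ = Iα: α = 24.40/4.659 = 5.237 rad/s².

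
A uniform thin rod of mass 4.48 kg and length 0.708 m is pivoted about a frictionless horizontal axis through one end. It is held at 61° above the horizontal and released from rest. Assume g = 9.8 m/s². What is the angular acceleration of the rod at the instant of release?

About the pivot, I = (1/3)ML² = (1/3)(4.48)(0.708)² = 0.7486 kg·m².
The weight acts at the center, a distance L/2 = 0.3540 m from the pivot; τ = Mg(L/2) cos 61° = 7.535 N·m.
α = τ/I = 7.535/0.7486 = 10.07 rad/s².

α ≈ 10.1 rad/s²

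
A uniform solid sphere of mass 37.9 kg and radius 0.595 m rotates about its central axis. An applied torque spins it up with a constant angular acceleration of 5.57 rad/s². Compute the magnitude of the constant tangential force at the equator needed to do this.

F ≈ 50.2 N

I = (2/5)MR² = (2/5)(37.9)(0.595)² = 5.367 kg·m².
The required torque is τ = Iα = (5.367)(5.570) = 29.89 N·m.
A tangential force at the equator gives τ = FR, so F = τ/R = 29.89/0.595 = 50.24 N.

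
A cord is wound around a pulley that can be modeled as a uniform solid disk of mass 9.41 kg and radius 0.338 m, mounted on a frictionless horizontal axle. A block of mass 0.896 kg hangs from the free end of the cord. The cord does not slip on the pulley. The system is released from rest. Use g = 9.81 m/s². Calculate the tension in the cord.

T ≈ 7.38 N

I = ½MR² = (1/2)(9.41)(0.338)² = 0.5375 kg·m².
Block: mg − T = ma. Pulley: TR = Iα. No-slip: a = αR, so T = (I/R²)a = 4.705·a.
Then mg = (m + 4.705)a, so a = (0.896)(9.81)/(0.896 + 4.705) = 1.569 m/s².
T = 4.705·a = 7.384 N.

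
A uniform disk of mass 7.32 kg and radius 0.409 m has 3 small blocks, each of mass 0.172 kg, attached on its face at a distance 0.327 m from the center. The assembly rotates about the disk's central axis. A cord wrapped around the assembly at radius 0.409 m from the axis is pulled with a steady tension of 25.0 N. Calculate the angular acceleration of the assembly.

α ≈ 15.3 rad/s²

I_disk = ½MR² = ½(7.32)(0.409)² = 0.6122 kg·m².
I_blocks = 3·m·r² = 3(0.172)(0.327)² = 0.05518 kg·m².
Total I = 0.6674 kg·m².
τ = F r = (25.0)(0.409) = 10.22 N·m.
α = τ/I = 10.22/0.6674 = 15.32 rad/s².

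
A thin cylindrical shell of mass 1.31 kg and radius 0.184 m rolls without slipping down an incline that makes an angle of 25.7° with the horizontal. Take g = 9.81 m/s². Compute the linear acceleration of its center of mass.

Translation along the incline: Mg sinθ − f = Ma.
Rotation about the center: fR = Iα with I = MR². No-slip gives a = αR, so f = (I/R²)a = M a.
Substituting: Mg sinθ = (1 + 1.000)Ma, so a = g sinθ/(1 + 1.000) = (9.81) sin 25.7° / 2.000 = 2.127 m/s².

a ≈ 2.13 m/s²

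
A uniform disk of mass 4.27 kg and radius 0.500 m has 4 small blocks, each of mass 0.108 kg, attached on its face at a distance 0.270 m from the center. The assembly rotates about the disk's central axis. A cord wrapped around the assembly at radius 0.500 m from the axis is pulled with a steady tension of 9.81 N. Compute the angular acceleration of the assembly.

I_disk = ½MR² = ½(4.27)(0.500)² = 0.5337 kg·m².
I_blocks = 4·m·r² = 4(0.108)(0.270)² = 0.03149 kg·m².
Total I = 0.5652 kg·m².
τ = F r = (9.81)(0.500) = 4.905 N·m.
α = τ/I = 4.905/0.5652 = 8.678 rad/s².

α ≈ 8.68 rad/s²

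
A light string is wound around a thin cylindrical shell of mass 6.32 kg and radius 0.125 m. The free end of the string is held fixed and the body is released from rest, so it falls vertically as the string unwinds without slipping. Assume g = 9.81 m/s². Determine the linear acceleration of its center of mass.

a ≈ 4.91 m/s²

Translation: Mg − T = Ma. Rotation about the center: TR = Iα with I = MR².
With a = αR: T = (I/R²)a = M a, so Mg = (1 + 1.000)Ma.
a = g/(1 + 1.000) = 9.81/2.000 = 4.905 m/s².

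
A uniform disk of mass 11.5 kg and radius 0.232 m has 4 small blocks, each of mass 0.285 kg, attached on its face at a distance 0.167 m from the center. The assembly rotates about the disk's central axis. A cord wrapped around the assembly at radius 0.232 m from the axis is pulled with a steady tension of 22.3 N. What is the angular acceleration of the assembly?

α ≈ 15.2 rad/s²

I_disk = ½MR² = ½(11.5)(0.232)² = 0.3095 kg·m².
I_blocks = 4·m·r² = 4(0.285)(0.167)² = 0.03179 kg·m².
Total I = 0.3413 kg·m².
τ = F r = (22.3)(0.232) = 5.174 N·m.
α = τ/I = 5.174/0.3413 = 15.16 rad/s².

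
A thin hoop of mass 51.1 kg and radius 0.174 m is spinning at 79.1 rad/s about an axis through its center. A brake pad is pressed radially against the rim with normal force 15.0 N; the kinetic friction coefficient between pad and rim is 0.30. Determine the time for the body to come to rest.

I = MR² = (51.1)(0.174)² = 1.547 kg·m².
Friction force f = μN = (0.30)(15.0) = 4.500 N at the rim; torque magnitude τ = fR = 0.7830 N·m, opposing ω.
|α| = τ/I = 0.7830/1.547 = 0.5061 rad/s² (deceleration).
0 = ω₀ − |α|t ⇒ t = ω₀/|α| = 79.1/0.5061 = 156.3 s.

t ≈ 156 s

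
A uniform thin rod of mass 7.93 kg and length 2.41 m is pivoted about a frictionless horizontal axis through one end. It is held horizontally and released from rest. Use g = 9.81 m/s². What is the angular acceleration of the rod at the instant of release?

α ≈ 6.11 rad/s²

About the pivot, I = (1/3)ML² = (1/3)(7.93)(2.41)² = 15.35 kg·m².
The weight acts at the center, a distance L/2 = 1.205 m from the pivot; τ = Mg(L/2) = 93.74 N·m.
α = τ/I = 93.74/15.35 = 6.106 rad/s².
(Equivalently α = (3g/(2L)) = 6.106 rad/s².)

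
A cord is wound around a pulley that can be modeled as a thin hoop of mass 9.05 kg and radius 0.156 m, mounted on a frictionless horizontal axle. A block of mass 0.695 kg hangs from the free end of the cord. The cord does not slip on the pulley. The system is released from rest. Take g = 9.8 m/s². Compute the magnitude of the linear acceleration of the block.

I = MR² = (9.05)(0.156)² = 0.2202 kg·m².
Block: mg − T = ma. Pulley: TR = Iα. No-slip: a = αR, so T = (I/R²)a = 9.050·a.
Then mg = (m + 9.050)a, so a = (0.695)(9.8)/(0.695 + 9.050) = 0.6989 m/s².

a ≈ 0.699 m/s²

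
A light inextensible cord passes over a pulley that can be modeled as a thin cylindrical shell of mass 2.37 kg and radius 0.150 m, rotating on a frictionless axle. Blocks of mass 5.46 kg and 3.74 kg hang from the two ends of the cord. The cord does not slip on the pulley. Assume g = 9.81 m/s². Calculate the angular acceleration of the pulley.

α ≈ 9.72 rad/s²

I = MR² = (2.37)(0.150)² = 0.05332 kg·m².
Heavier block: m₁g − T₁ = m₁a. Lighter block: T₂ − m₂g = m₂a.
Pulley: (T₁ − T₂)R = Iα = I(a/R), so T₁ − T₂ = (I/R²)a = 1·M_p a = 2.370·a.
Adding the three: (m₁ − m₂)g = (m₁ + m₂ + 2.370)a, so a = (5.46 − 3.74)(9.81)/(5.46 + 3.74 + 2.370) = 1.458 m/s².
α = a/R = 1.458/0.150 = 9.722 rad/s².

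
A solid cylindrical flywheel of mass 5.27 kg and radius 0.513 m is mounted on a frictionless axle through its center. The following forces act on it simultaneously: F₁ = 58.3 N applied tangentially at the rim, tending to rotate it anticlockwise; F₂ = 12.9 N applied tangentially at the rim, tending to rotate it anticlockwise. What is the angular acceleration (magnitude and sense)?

I = ½MR² = (1/2)(5.27)(0.513)² = 0.6935 kg·m².
Taking anticlockwise as positive: τ₁ = +(58.3)(0.513) = +29.91 N·m; τ₂ = +(12.9)(0.513) = +6.618 N·m.
Net torque τ = 36.53 N·m.
α = τ/I = 36.53/0.6935 = 52.67 rad/s².

α ≈ 52.7 rad/s², anticlockwise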